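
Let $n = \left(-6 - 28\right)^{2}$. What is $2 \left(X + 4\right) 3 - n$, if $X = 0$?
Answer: $-1132$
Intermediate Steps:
$n = 1156$ ($n = \left(-34\right)^{2} = 1156$)
$2 \left(X + 4\right) 3 - n = 2 \left(0 + 4\right) 3 - 1156 = 2 \cdot 4 \cdot 3 - 1156 = 8 \cdot 3 - 1156 = 24 - 1156 = -1132$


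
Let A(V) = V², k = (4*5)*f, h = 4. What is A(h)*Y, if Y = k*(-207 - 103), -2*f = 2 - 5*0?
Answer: 99200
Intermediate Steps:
f = -1 (f = -(2 - 5*0)/2 = -(2 + 0)/2 = -½*2 = -1)
k = -20 (k = (4*5)*(-1) = 20*(-1) = -20)
Y = 6200 (Y = -20*(-207 - 103) = -20*(-310) = 6200)
A(h)*Y = 4²*6200 = 16*6200 = 99200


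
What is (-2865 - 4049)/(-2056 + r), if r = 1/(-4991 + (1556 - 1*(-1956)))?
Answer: 10225806/3040825 ≈ 3.3628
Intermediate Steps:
r = -1/1479 (r = 1/(-4991 + (1556 + 1956)) = 1/(-4991 + 3512) = 1/(-1479) = -1/1479 ≈ -0.00067613)
(-2865 - 4049)/(-2056 + r) = (-2865 - 4049)/(-2056 - 1/1479) = -6914/(-3040825/1479) = -6914*(-1479/3040825) = 10225806/3040825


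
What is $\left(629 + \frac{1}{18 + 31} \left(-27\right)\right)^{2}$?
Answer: $\frac{948270436}{2401} \approx 3.9495 \cdot 10^{5}$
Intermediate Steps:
$\left(629 + \frac{1}{18 + 31} \left(-27\right)\right)^{2} = \left(629 + \frac{1}{49} \left(-27\right)\right)^{2} = \left(629 - \frac{27}{49}\right)^{2} = \left(\frac{30794}{49}\right)^{2} = \frac{948270436}{2401}$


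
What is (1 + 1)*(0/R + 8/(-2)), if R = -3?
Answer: -8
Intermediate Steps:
(1 + 1)*(0/R + 8/(-2)) = (1 + 1)*(0/(-3) + 8/(-2)) = 2*(0*(-1/3) + 8*(-1/2)) = 2*(0 - 4) = 2*(-4) = -8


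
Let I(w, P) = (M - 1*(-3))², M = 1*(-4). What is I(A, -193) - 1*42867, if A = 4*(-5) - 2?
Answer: -42866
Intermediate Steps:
M = -4
A = -22 (A = -20 - 2 = -22)
I(w, P) = 1 (I(w, P) = (-4 - 1*(-3))² = (-4 + 3)² = (-1)² = 1)
I(A, -193) - 1*42867 = 1 - 1*42867 = 1 - 42867 = -42866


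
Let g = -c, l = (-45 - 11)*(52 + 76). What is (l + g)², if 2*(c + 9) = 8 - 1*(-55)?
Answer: 206813161/4 ≈ 5.1703e+7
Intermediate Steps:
l = -7168 (l = -56*128 = -7168)
c = 45/2 (c = -9 + (8 - 1*(-55))/2 = -9 + (8 + 55)/2 = -9 + (½)*63 = -9 + 63/2 = 45/2 ≈ 22.500)
g = -45/2 (g = -1*45/2 = -45/2 ≈ -22.500)
(l + g)² = (-7168 - 45/2)² = (-14381/2)² = 206813161/4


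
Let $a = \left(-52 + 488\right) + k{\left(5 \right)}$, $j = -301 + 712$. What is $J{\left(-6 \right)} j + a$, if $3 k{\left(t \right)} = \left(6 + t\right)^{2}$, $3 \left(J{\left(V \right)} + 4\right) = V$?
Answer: $- \frac{5969}{3} \approx -1989.7$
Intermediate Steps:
$J{\left(V \right)} = -4 + \frac{V}{3}$
$k{\left(t \right)} = \frac{\left(6 + t\right)^{2}}{3}$
$j = 411$
$a = \frac{1429}{3}$ ($a = \left(-52 + 488\right) + \frac{\left(6 + 5\right)^{2}}{3} = 436 + \frac{11^{2}}{3} = 436 + \frac{1}{3} \cdot 121 = 436 + \frac{121}{3} = \frac{1429}{3} \approx 476.33$)
$J{\left(-6 \right)} j + a = \left(-4 + \frac{1}{3} \left(-6\right)\right) 411 + \frac{1429}{3} = \left(-4 - 2\right) 411 + \frac{1429}{3} = \left(-6\right) 411 + \frac{1429}{3} = -2466 + \frac{1429}{3} = - \frac{5969}{3}$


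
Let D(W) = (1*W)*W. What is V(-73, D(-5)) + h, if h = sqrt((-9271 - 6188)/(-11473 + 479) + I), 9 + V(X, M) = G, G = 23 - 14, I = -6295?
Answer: I*sqrt(760694330374)/10994 ≈ 79.332*I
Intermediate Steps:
G = 9
D(W) = W**2 (D(W) = W*W = W**2)
V(X, M) = 0 (V(X, M) = -9 + 9 = 0)
h = I*sqrt(760694330374)/10994 (h = sqrt((-9271 - 6188)/(-11473 + 479) - 6295) = sqrt(-15459/(-10994) - 6295) = sqrt(-15459*(-1/10994) - 6295) = sqrt(15459/10994 - 6295) = sqrt(-69191771/10994) = I*sqrt(760694330374)/10994 ≈ 79.332*I)
V(-73, D(-5)) + h = 0 + I*sqrt(760694330374)/10994 = I*sqrt(760694330374)/10994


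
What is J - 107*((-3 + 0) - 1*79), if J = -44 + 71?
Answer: 8801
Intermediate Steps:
J = 27
J - 107*((-3 + 0) - 1*79) = 27 - 107*((-3 + 0) - 1*79) = 27 - 107*(-3 - 79) = 27 - 107*(-82) = 27 + 8774 = 8801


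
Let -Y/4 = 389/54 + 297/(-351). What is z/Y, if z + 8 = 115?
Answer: -37557/8926 ≈ -4.2076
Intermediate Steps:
Y = -8926/351 (Y = -4*(389/54 + 297/(-351)) = -4*(389*(1/54) + 297*(-1/351)) = -4*(389/54 - 11/13) = -4*4463/702 = -8926/351 ≈ -25.430)
z = 107 (z = -8 + 115 = 107)
z/Y = 107/(-8926/351) = 107*(-351/8926) = -37557/8926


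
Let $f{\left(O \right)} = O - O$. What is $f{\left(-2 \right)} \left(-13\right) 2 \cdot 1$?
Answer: $0$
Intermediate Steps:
$f{\left(O \right)} = 0$
$f{\left(-2 \right)} \left(-13\right) 2 \cdot 1 = 0 \left(-13\right) 2 \cdot 1 = 0 \cdot 2 = 0$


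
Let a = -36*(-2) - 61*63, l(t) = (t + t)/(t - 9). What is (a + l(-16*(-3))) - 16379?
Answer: -261918/13 ≈ -20148.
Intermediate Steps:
l(t) = 2*t/(-9 + t) (l(t) = (2*t)/(-9 + t) = 2*t/(-9 + t))
a = -3771 (a = 72 - 3843 = -3771)
(a + l(-16*(-3))) - 16379 = (-3771 + 2*(-16*(-3))/(-9 - 16*(-3))) - 16379 = (-3771 + 2*48/(-9 + 48)) - 16379 = (-3771 + 2*48/39) - 16379 = (-3771 + 2*48*(1/39)) - 16379 = (-3771 + 32/13) - 16379 = -48991/13 - 16379 = -261918/13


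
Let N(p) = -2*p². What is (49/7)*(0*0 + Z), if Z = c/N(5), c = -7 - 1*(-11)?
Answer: -14/25 ≈ -0.56000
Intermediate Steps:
c = 4 (c = -7 + 11 = 4)
Z = -2/25 (Z = 4/((-2*5²)) = 4/((-2*25)) = 4/(-50) = 4*(-1/50) = -2/25 ≈ -0.080000)
(49/7)*(0*0 + Z) = (49/7)*(0*0 - 2/25) = (49*(⅐))*(0 - 2/25) = 7*(-2/25) = -14/25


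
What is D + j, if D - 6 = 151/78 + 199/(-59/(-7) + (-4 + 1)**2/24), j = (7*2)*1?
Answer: 1712755/38454 ≈ 44.540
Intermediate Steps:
j = 14 (j = 14*1 = 14)
D = 1174399/38454 (D = 6 + (151/78 + 199/(-59/(-7) + (-4 + 1)**2/24)) = 6 + (151*(1/78) + 199/(-59*(-1/7) + (-3)**2*(1/24))) = 6 + (151/78 + 199/(59/7 + 9*(1/24))) = 6 + (151/78 + 199/(59/7 + 3/8)) = 6 + (151/78 + 199/(493/56)) = 6 + (151/78 + 199*(56/493)) = 6 + (151/78 + 11144/493) = 6 + 943675/38454 = 1174399/38454 ≈ 30.540)
D + j = 1174399/38454 + 14 = 1712755/38454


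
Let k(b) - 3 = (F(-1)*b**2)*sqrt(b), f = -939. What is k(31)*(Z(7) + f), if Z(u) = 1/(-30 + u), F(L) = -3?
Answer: -64794/23 + 62267034*sqrt(31)/23 ≈ 1.5071e+7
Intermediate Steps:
k(b) = 3 - 3*b**(5/2) (k(b) = 3 + (-3*b**2)*sqrt(b) = 3 - 3*b**(5/2))
k(31)*(Z(7) + f) = (3 - 2883*sqrt(31))*(1/(-30 + 7) - 939) = (3 - 2883*sqrt(31))*(1/(-23) - 939) = (3 - 2883*sqrt(31))*(-1/23 - 939) = (3 - 2883*sqrt(31))*(-21598/23) = -64794/23 + 62267034*sqrt(31)/23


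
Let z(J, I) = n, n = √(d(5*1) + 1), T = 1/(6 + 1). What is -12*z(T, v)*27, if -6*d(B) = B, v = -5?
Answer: -54*√6 ≈ -132.27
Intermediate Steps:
T = ⅐ (T = 1/7 = ⅐ ≈ 0.14286)
d(B) = -B/6
n = √6/6 (n = √(-5/6 + 1) = √(-⅙*5 + 1) = √(-⅚ + 1) = √(⅙) = √6/6 ≈ 0.40825)
z(J, I) = √6/6
-12*z(T, v)*27 = -2*√6*27 = -54*√6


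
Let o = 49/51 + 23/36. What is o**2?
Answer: 958441/374544 ≈ 2.5590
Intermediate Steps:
o = 979/612 (o = 49*(1/51) + 23*(1/36) = 49/51 + 23/36 = 979/612 ≈ 1.5997)
o**2 = (979/612)**2 = 958441/374544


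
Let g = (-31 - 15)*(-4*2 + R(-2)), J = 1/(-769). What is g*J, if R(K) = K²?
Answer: -184/769 ≈ -0.23927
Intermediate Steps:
J = -1/769 ≈ -0.0013004
g = 184 (g = (-31 - 15)*(-4*2 + (-2)²) = -46*(-8 + 4) = -46*(-4) = 184)
g*J = 184*(-1/769) = -184/769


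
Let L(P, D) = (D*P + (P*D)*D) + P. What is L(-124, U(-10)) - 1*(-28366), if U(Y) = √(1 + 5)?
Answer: 27498 - 124*√6 ≈ 27194.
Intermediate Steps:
U(Y) = √6
L(P, D) = P + D*P + P*D² (L(P, D) = (D*P + (D*P)*D) + P = (D*P + P*D²) + P = P + D*P + P*D²)
L(-124, U(-10)) - 1*(-28366) = -124*(1 + √6 + (√6)²) - 1*(-28366) = -124*(1 + √6 + 6) + 28366 = -124*(7 + √6) + 28366 = (-868 - 124*√6) + 28366 = 27498 - 124*√6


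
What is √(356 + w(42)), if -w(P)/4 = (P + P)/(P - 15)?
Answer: 2*√773/3 ≈ 18.535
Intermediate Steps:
w(P) = -8*P/(-15 + P) (w(P) = -4*(P + P)/(P - 15) = -4*2*P/(-15 + P) = -8*P/(-15 + P))
√(356 + w(42)) = √(356 - 8*42/(-15 + 42)) = √(356 - 8*42/27) = √(356 - 8*42*1/27) = √(356 - 112/9) = √(3092/9) = 2*√773/3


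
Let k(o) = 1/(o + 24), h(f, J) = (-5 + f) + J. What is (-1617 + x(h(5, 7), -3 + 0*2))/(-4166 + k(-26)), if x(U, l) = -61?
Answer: 3356/8333 ≈ 0.40274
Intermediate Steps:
h(f, J) = -5 + J + f
k(o) = 1/(24 + o)
(-1617 + x(h(5, 7), -3 + 0*2))/(-4166 + k(-26)) = (-1617 - 61)/(-4166 + 1/(24 - 26)) = -1678/(-4166 + 1/(-2)) = -1678/(-4166 - 1/2) = -1678/(-8333/2) = -1678*(-2/8333) = 3356/8333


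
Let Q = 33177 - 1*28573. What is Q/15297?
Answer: 4604/15297 ≈ 0.30097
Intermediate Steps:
Q = 4604 (Q = 33177 - 28573 = 4604)
Q/15297 = 4604/15297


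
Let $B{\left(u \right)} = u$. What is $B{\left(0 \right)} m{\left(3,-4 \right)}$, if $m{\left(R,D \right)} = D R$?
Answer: $0$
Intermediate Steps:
$B{\left(0 \right)} m{\left(3,-4 \right)} = 0 \left(\left(-4\right) 3\right) = 0 \left(-12\right) = 0$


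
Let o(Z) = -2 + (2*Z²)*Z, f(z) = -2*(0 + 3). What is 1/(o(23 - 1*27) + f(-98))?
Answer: -1/136 ≈ -0.0073529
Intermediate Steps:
f(z) = -6 (f(z) = -2*3 = -6)
o(Z) = -2 + 2*Z³
1/(o(23 - 1*27) + f(-98)) = 1/((-2 + 2*(23 - 1*27)³) - 6) = 1/((-2 + 2*(23 - 27)³) - 6) = 1/((-2 + 2*(-4)³) - 6) = 1/((-2 + 2*(-64)) - 6) = 1/((-2 - 128) - 6) = 1/(-130 - 6) = 1/(-136) = -1/136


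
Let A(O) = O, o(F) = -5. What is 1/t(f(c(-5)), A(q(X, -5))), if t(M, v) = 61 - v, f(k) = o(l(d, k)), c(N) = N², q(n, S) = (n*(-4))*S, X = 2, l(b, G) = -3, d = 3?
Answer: 1/21 ≈ 0.047619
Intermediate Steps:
q(n, S) = -4*S*n (q(n, S) = (-4*n)*S = -4*S*n)
f(k) = -5
1/t(f(c(-5)), A(q(X, -5))) = 1/(61 - (-4)*(-5)*2) = 1/(61 - 1*40) = 1/(61 - 40) = 1/21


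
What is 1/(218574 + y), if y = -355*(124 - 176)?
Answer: 1/237034 ≈ 4.2188e-6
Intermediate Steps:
y = 18460 (y = -355*(-52) = 18460)
1/(218574 + y) = 1/(218574 + 18460) = 1/237034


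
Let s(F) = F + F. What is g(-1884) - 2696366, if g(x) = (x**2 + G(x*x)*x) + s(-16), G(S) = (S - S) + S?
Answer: -6686322046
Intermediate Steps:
G(S) = S (G(S) = 0 + S = S)
s(F) = 2*F
g(x) = -32 + x**2 + x**3 (g(x) = (x**2 + (x*x)*x) + 2*(-16) = (x**2 + x**2*x) - 32 = (x**2 + x**3) - 32 = -32 + x**2 + x**3)
g(-1884) - 2696366 = (-32 + (-1884)**2 + (-1884)**3) - 2696366 = (-32 + 3549456 - 6687175104) - 2696366 = -6683625680 - 2696366 = -6686322046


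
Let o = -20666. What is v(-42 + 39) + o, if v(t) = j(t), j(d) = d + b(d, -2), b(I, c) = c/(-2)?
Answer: -20668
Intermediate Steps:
b(I, c) = -c/2 (b(I, c) = c*(-½) = -c/2)
j(d) = 1 + d (j(d) = d - ½*(-2) = d + 1 = 1 + d)
v(t) = 1 + t
v(-42 + 39) + o = (1 + (-42 + 39)) - 20666 = (1 - 3) - 20666 = -2 - 20666 = -20668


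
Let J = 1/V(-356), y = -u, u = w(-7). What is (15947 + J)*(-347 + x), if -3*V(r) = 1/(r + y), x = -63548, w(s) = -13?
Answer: -1084681520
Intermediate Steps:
u = -13
y = 13 (y = -1*(-13) = 13)
V(r) = -1/(3*(13 + r)) (V(r) = -1/(3*(r + 13)) = -1/(3*(13 + r)))
J = 1029 (J = 1/(-1/(39 + 3*(-356))) = 1/(-1/(39 - 1068)) = 1/(-1/(-1029)) = 1/(-1*(-1/1029)) = 1/(1/1029) = 1029)
(15947 + J)*(-347 + x) = (15947 + 1029)*(-347 - 63548) = 16976*(-63895) = -1084681520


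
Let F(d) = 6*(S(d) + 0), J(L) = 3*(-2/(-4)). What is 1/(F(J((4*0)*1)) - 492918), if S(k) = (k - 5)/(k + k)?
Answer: -1/492925 ≈ -2.0287e-6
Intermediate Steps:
S(k) = (-5 + k)/(2*k) (S(k) = (-5 + k)/((2*k)) = (-5 + k)*(1/(2*k)) = (-5 + k)/(2*k))
J(L) = 3/2 (J(L) = 3*(-2*(-¼)) = 3*(½) = 3/2)
F(d) = 3*(-5 + d)/d (F(d) = 6*((-5 + d)/(2*d) + 0) = 6*((-5 + d)/(2*d)) = 3*(-5 + d)/d)
1/(F(J((4*0)*1)) - 492918) = 1/((3 - 15/3/2) - 492918) = 1/((3 - 15*⅔) - 492918) = 1/((3 - 10) - 492918) = 1/(-7 - 492918) = 1/(-492925) = -1/492925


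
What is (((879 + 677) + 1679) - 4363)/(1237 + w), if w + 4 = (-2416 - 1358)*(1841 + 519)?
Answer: 376/2968469 ≈ 0.00012666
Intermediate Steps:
w = -8906644 (w = -4 + (-2416 - 1358)*(1841 + 519) = -4 - 3774*2360 = -4 - 8906640 = -8906644)
(((879 + 677) + 1679) - 4363)/(1237 + w) = (((879 + 677) + 1679) - 4363)/(1237 - 8906644) = ((1556 + 1679) - 4363)/(-8905407) = (3235 - 4363)*(-1/8905407) = -1128*(-1/8905407) = 376/2968469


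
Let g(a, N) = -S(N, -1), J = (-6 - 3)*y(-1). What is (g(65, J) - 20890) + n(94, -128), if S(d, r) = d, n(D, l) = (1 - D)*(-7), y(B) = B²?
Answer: -20230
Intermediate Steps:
n(D, l) = -7 + 7*D
J = -9 (J = (-6 - 3)*(-1)² = -9*1 = -9)
g(a, N) = -N
(g(65, J) - 20890) + n(94, -128) = (-1*(-9) - 20890) + (-7 + 7*94) = (9 - 20890) + (-7 + 658) = -20881 + 651 = -20230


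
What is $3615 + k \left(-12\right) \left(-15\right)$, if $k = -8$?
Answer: $2175$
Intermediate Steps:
$3615 + k \left(-12\right) \left(-15\right) = 3615 + \left(-8\right) \left(-12\right) \left(-15\right) = 3615 + 96 \left(-15\right) = 3615 - 1440 = 2175$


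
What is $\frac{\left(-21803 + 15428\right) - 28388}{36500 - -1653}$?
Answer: $- \frac{34763}{38153} \approx -0.91115$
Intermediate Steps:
$\frac{\left(-21803 + 15428\right) - 28388}{36500 - -1653} = \frac{-6375 - 28388}{36500 + 1653} = - \frac{34763}{38153}$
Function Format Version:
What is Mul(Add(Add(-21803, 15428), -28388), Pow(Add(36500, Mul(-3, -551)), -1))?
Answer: Rational(-34763, 38153) ≈ -0.91115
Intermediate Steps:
Mul(Add(Add(-21803, 15428), -28388), Pow(Add(36500, Mul(-3, -551)), -1)) = Mul(Add(-6375, -28388), Pow(Add(36500, 1653), -1)) = Mul(-34763, Pow(38153, -1)) = Mul(-34763, Rational(1, 38153)) = Rational(-34763, 38153)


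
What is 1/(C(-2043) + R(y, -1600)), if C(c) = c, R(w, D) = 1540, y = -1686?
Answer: -1/503 ≈ -0.0019881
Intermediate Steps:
1/(C(-2043) + R(y, -1600)) = 1/(-2043 + 1540) = 1/(-503) = -1/503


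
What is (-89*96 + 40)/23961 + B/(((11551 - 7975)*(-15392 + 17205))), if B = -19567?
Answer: -18011897/50322664 ≈ -0.35793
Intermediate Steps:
(-89*96 + 40)/23961 + B/(((11551 - 7975)*(-15392 + 17205))) = (-89*96 + 40)/23961 - 19567*1/((-15392 + 17205)*(11551 - 7975)) = (-8544 + 40)*(1/23961) - 19567/(3576*1813) = -8504*1/23961 - 19567/6483288 = -8504/23961 - 19567*1/6483288 = -8504/23961 - 19567/6483288 = -18011897/50322664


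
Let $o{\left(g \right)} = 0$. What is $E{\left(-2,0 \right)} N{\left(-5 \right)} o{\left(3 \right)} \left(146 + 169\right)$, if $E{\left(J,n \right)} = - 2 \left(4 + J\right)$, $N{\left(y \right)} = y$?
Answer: $0$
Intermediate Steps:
$E{\left(J,n \right)} = -8 - 2 J$
$E{\left(-2,0 \right)} N{\left(-5 \right)} o{\left(3 \right)} \left(146 + 169\right) = \left(-8 - -4\right) \left(-5\right) 0 \left(146 + 169\right) = \left(-8 + 4\right) \left(-5\right) 0 \cdot 315 = \left(-4\right) \left(-5\right) 0 \cdot 315 = 20 \cdot 0 \cdot 315 = 0 \cdot 315 = 0$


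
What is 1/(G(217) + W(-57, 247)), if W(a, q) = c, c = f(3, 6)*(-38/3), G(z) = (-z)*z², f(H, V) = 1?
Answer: -3/30654977 ≈ -9.7863e-8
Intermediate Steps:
G(z) = -z³
c = -38/3 (c = 1*(-38/3) = -38/3 ≈ -12.667)
W(a, q) = -38/3
1/(G(217) + W(-57, 247)) = 1/(-1*217³ - 38/3) = 1/(-1*10218313 - 38/3) = 1/(-10218313 - 38/3) = 1/(-30654977/3) = -3/30654977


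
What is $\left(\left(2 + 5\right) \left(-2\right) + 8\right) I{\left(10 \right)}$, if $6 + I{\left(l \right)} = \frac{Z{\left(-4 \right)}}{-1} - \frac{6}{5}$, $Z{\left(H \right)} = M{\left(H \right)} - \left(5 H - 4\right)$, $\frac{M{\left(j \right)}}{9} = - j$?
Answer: $\frac{2016}{5} \approx 403.2$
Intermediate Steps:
$M{\left(j \right)} = - 9 j$ ($M{\left(j \right)} = 9 \left(- j\right) = - 9 j$)
$Z{\left(H \right)} = 4 - 14 H$ ($Z{\left(H \right)} = - 9 H - \left(5 H - 4\right) = - 9 H - \left(-4 + 5 H\right) = 4 - 14 H$)
$I{\left(l \right)} = - \frac{336}{5}$ ($I{\left(l \right)} = -6 + \left(\frac{4 - -56}{-1} - \frac{6}{5}\right) = -6 + \left(\left(4 + 56\right) \left(-1\right) - \frac{6}{5}\right) = -6 + \left(60 \left(-1\right) - \frac{6}{5}\right) = -6 - \frac{306}{5} = - \frac{336}{5}$)
$\left(\left(2 + 5\right) \left(-2\right) + 8\right) I{\left(10 \right)} = \left(\left(2 + 5\right) \left(-2\right) + 8\right) \left(- \frac{336}{5}\right) = \left(7 \left(-2\right) + 8\right) \left(- \frac{336}{5}\right) = \left(-14 + 8\right) \left(- \frac{336}{5}\right) = \left(-6\right) \left(- \frac{336}{5}\right) = \frac{2016}{5}$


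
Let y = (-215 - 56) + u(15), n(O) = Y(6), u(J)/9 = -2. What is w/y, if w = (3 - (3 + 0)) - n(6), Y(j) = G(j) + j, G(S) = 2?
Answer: 8/289 ≈ 0.027682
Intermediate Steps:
u(J) = -18 (u(J) = 9*(-2) = -18)
Y(j) = 2 + j
n(O) = 8 (n(O) = 2 + 6 = 8)
y = -289 (y = (-215 - 56) - 18 = -271 - 18 = -289)
w = -8 (w = (3 - (3 + 0)) - 1*8 = (3 - 1*3) - 8 = (3 - 3) - 8 = 0 - 8 = -8)
w/y = -8/(-289) = -8*(-1/289) = 8/289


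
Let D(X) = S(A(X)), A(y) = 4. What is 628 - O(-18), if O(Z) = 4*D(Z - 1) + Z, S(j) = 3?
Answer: 634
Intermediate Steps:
D(X) = 3
O(Z) = 12 + Z (O(Z) = 4*3 + Z = 12 + Z)
628 - O(-18) = 628 - (12 - 18) = 628 - 1*(-6) = 628 + 6 = 634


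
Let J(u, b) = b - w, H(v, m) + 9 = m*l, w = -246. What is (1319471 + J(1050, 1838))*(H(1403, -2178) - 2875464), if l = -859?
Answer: -1327595827905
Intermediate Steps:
H(v, m) = -9 - 859*m (H(v, m) = -9 + m*(-859) = -9 - 859*m)
J(u, b) = 246 + b (J(u, b) = b - 1*(-246) = b + 246 = 246 + b)
(1319471 + J(1050, 1838))*(H(1403, -2178) - 2875464) = (1319471 + (246 + 1838))*((-9 - 859*(-2178)) - 2875464) = (1319471 + 2084)*((-9 + 1870902) - 2875464) = 1321555*(1870893 - 2875464) = 1321555*(-1004571) = -1327595827905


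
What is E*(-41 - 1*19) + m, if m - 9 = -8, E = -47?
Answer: 2821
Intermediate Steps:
m = 1 (m = 9 - 8 = 1)
E*(-41 - 1*19) + m = -47*(-41 - 1*19) + 1 = -47*(-41 - 19) + 1 = -47*(-60) + 1 = 2820 + 1 = 2821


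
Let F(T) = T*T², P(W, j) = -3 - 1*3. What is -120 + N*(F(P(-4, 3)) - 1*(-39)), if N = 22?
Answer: -4014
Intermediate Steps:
P(W, j) = -6 (P(W, j) = -3 - 3 = -6)
F(T) = T³
-120 + N*(F(P(-4, 3)) - 1*(-39)) = -120 + 22*((-6)³ - 1*(-39)) = -120 + 22*(-216 + 39) = -120 + 22*(-177) = -120 - 3894 = -4014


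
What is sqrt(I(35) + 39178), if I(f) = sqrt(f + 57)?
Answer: sqrt(39178 + 2*sqrt(23)) ≈ 197.96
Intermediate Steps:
I(f) = sqrt(57 + f)
sqrt(I(35) + 39178) = sqrt(sqrt(57 + 35) + 39178) = sqrt(sqrt(92) + 39178) = sqrt(2*sqrt(23) + 39178) = sqrt(39178 + 2*sqrt(23))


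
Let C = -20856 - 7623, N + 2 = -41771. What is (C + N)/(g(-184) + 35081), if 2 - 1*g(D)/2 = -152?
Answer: -70252/35389 ≈ -1.9851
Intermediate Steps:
N = -41773 (N = -2 - 41771 = -41773)
g(D) = 308 (g(D) = 4 - 2*(-152) = 4 + 304 = 308)
C = -28479
(C + N)/(g(-184) + 35081) = (-28479 - 41773)/(308 + 35081) = -70252/35389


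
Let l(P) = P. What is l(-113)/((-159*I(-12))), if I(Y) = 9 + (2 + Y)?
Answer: -113/159 ≈ -0.71069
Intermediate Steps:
I(Y) = 11 + Y
l(-113)/((-159*I(-12))) = -113*(-1/(159*(11 - 12))) = -113/((-159*(-1))) = -113/159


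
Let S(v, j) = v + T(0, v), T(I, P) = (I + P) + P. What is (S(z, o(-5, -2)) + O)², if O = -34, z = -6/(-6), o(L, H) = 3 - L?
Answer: 961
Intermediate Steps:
T(I, P) = I + 2*P
z = 1 (z = -6*(-⅙) = 1)
S(v, j) = 3*v (S(v, j) = v + (0 + 2*v) = v + 2*v = 3*v)
(S(z, o(-5, -2)) + O)² = (3*1 - 34)² = (3 - 34)² = (-31)² = 961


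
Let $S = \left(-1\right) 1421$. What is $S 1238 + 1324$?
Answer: $-1757874$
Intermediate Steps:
$S = -1421$
$S 1238 + 1324 = \left(-1421\right) 1238 + 1324 = -1759198 + 1324 = -1757874$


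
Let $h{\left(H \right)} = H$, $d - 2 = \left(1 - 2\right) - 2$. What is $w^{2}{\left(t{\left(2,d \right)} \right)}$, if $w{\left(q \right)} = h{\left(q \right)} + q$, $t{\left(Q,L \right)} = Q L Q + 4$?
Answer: $0$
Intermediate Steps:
$d = -1$ ($d = 2 + \left(\left(1 - 2\right) - 2\right) = 2 - 3 = -1$)
$t{\left(Q,L \right)} = 4 + L Q^{2}$ ($t{\left(Q,L \right)} = L Q Q + 4 = L Q^{2} + 4 = 4 + L Q^{2}$)
$w{\left(q \right)} = 2 q$ ($w{\left(q \right)} = q + q = 2 q$)
$w^{2}{\left(t{\left(2,d \right)} \right)} = \left(2 \left(4 - 2^{2}\right)\right)^{2} = \left(2 \left(4 - 4\right)\right)^{2} = \left(2 \cdot 0\right)^{2} = 0^{2} = 0$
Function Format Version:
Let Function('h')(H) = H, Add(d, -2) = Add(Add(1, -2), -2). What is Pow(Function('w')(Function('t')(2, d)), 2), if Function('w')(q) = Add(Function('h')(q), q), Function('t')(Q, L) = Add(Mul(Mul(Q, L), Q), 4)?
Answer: 0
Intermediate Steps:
d = -1 (d = Add(2, Add(Add(1, -2), -2)) = Add(2, Add(-1, -2)) = Add(2, -3) = -1)
Function('t')(Q, L) = Add(4, Mul(L, Pow(Q, 2))) (Function('t')(Q, L) = Add(Mul(Mul(L, Q), Q), 4) = Add(Mul(L, Pow(Q, 2)), 4) = Add(4, Mul(L, Pow(Q, 2))))
Function('w')(q) = Mul(2, q) (Function('w')(q) = Add(q, q) = Mul(2, q))
Pow(Function('w')(Function('t')(2, d)), 2) = Pow(Mul(2, Add(4, Mul(-1, Pow(2, 2)))), 2) = Pow(Mul(2, Add(4, Mul(-1, 4))), 2) = Pow(Mul(2, Add(4, -4)), 2) = Pow(Mul(2, 0), 2) = Pow(0, 2) = 0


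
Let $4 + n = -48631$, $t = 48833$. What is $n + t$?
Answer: $198$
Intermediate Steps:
$n = -48635$ ($n = -4 - 48631 = -48635$)
$n + t = -48635 + 48833 = 198$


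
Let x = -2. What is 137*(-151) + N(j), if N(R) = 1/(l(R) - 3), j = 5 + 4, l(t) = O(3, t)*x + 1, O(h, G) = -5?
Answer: -165495/8 ≈ -20687.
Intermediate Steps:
l(t) = 11 (l(t) = -5*(-2) + 1 = 10 + 1 = 11)
j = 9
N(R) = ⅛ (N(R) = 1/(11 - 3) = 1/8 = ⅛)
137*(-151) + N(j) = 137*(-151) + ⅛ = -20687 + ⅛ = -165495/8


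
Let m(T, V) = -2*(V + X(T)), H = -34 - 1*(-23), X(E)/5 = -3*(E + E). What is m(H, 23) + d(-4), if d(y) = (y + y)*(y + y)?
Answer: -642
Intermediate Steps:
X(E) = -30*E (X(E) = 5*(-3*(E + E)) = 5*(-6*E) = -30*E)
d(y) = 4*y² (d(y) = (2*y)*(2*y) = 4*y²)
H = -11 (H = -34 + 23 = -11)
m(T, V) = -2*V + 60*T (m(T, V) = -2*(V - 30*T) = -2*V + 60*T)
m(H, 23) + d(-4) = (-2*23 + 60*(-11)) + 4*(-4)² = (-46 - 660) + 4*16 = -706 + 64 = -642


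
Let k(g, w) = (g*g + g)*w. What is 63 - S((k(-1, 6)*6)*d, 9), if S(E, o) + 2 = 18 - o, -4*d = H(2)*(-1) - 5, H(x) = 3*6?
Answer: 56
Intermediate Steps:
H(x) = 18
k(g, w) = w*(g + g²) (k(g, w) = (g² + g)*w = (g + g²)*w = w*(g + g²))
d = 23/4 (d = -(18*(-1) - 5)/4 = -(-18 - 5)/4 = -¼*(-23) = 23/4 ≈ 5.7500)
S(E, o) = 16 - o (S(E, o) = -2 + (18 - o) = 16 - o)
63 - S((k(-1, 6)*6)*d, 9) = 63 - (16 - 1*9) = 63 - (16 - 9) = 63 - 1*7 = 63 - 7 = 56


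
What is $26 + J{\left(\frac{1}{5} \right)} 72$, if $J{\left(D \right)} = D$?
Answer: $\frac{202}{5} \approx 40.4$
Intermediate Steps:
$26 + J{\left(\frac{1}{5} \right)} 72 = 26 + \frac{1}{5} \cdot 72 = 26 + \frac{72}{5} = \frac{202}{5}$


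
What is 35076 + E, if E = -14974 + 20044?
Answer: 40146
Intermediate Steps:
E = 5070
35076 + E = 35076 + 5070 = 40146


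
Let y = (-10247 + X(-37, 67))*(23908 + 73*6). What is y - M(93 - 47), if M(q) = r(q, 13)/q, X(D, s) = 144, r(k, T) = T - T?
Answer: -245967638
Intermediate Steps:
r(k, T) = 0
M(q) = 0 (M(q) = 0/q = 0)
y = -245967638 (y = (-10247 + 144)*(23908 + 73*6) = -10103*(23908 + 438) = -10103*24346 = -245967638)
y - M(93 - 47) = -245967638 - 1*0 = -245967638 + 0 = -245967638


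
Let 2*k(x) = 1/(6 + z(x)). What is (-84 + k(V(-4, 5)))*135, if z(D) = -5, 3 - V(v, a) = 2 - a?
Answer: -22545/2 ≈ -11273.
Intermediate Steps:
V(v, a) = 1 + a (V(v, a) = 3 - (2 - a) = 3 + (-2 + a) = 1 + a)
k(x) = 1/2 (k(x) = 1/(2*(6 - 5)) = (1/2)/1 = (1/2)*1 = 1/2)
(-84 + k(V(-4, 5)))*135 = (-84 + 1/2)*135 = -167/2*135 = -22545/2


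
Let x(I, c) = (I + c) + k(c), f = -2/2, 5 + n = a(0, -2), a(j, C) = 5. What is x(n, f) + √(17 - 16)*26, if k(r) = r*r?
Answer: 26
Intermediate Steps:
k(r) = r²
n = 0 (n = -5 + 5 = 0)
f = -1 (f = -2*½ = -1)
x(I, c) = I + c + c² (x(I, c) = (I + c) + c² = I + c + c²)
x(n, f) + √(17 - 16)*26 = (0 - 1 + (-1)²) + √(17 - 16)*26 = (0 - 1 + 1) + √1*26 = 0 + 1*26 = 0 + 26 = 26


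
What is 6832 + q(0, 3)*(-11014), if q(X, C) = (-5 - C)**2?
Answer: -698064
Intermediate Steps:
6832 + q(0, 3)*(-11014) = 6832 + (5 + 3)**2*(-11014) = 6832 + 8**2*(-11014) = 6832 + 64*(-11014) = 6832 - 704896 = -698064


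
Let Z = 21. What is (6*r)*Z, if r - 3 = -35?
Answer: -4032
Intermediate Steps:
r = -32 (r = 3 - 35 = -32)
(6*r)*Z = (6*(-32))*21 = -192*21 = -4032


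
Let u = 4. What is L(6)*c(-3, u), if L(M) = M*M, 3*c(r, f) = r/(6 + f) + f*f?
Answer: 942/5 ≈ 188.40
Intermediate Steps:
c(r, f) = f**2/3 + r/(3*(6 + f)) (c(r, f) = (r/(6 + f) + f*f)/3 = (r/(6 + f) + f**2)/3 = (f**2 + r/(6 + f))/3 = f**2/3 + r/(3*(6 + f)))
L(M) = M**2
L(6)*c(-3, u) = 6**2*((-3 + 4**3 + 6*4**2)/(3*(6 + 4))) = 36*((1/3)*(-3 + 64 + 6*16)/10) = 36*((1/3)*(1/10)*(-3 + 64 + 96)) = 36*((1/3)*(1/10)*157) = 36*(157/30) = 942/5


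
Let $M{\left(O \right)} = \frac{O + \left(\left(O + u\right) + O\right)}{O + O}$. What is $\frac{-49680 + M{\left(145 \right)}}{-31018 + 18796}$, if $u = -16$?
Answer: $\frac{14406781}{3544380} \approx 4.0647$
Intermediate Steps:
$M{\left(O \right)} = \frac{-16 + 3 O}{2 O}$ ($M{\left(O \right)} = \frac{O + \left(\left(O - 16\right) + O\right)}{O + O} = \frac{O + \left(\left(-16 + O\right) + O\right)}{2 O} = \left(O + \left(-16 + 2 O\right)\right) \frac{1}{2 O} = \left(-16 + 3 O\right) \frac{1}{2 O} = \frac{-16 + 3 O}{2 O}$)
$\frac{-49680 + M{\left(145 \right)}}{-31018 + 18796} = \frac{-49680 + \left(\frac{3}{2} - \frac{8}{145}\right)}{-31018 + 18796} = \frac{-49680 + \left(\frac{3}{2} - \frac{8}{145}\right)}{-12222} = \left(-49680 + \left(\frac{3}{2} - \frac{8}{145}\right)\right) \left(- \frac{1}{12222}\right) = \left(-49680 + \frac{419}{290}\right) \left(- \frac{1}{12222}\right) = \left(- \frac{14406781}{290}\right) \left(- \frac{1}{12222}\right) = \frac{14406781}{3544380}$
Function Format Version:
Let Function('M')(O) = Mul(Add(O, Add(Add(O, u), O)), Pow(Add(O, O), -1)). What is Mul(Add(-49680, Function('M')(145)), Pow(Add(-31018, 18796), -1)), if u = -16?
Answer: Rational(14406781, 3544380) ≈ 4.0647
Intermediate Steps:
Function('M')(O) = Mul(Rational(1, 2), Pow(O, -1), Add(-16, Mul(3, O))) (Function('M')(O) = Mul(Add(O, Add(Add(O, -16), O)), Pow(Add(O, O), -1)) = Mul(Add(O, Add(Add(-16, O), O)), Pow(Mul(2, O), -1)) = Mul(Add(O, Add(-16, Mul(2, O))), Mul(Rational(1, 2), Pow(O, -1))) = Mul(Add(-16, Mul(3, O)), Mul(Rational(1, 2), Pow(O, -1))) = Mul(Rational(1, 2), Pow(O, -1), Add(-16, Mul(3, O))))
Mul(Add(-49680, Function('M')(145)), Pow(Add(-31018, 18796), -1)) = Mul(Add(-49680, Add(Rational(3, 2), Mul(-8, Pow(145, -1)))), Pow(Add(-31018, 18796), -1)) = Mul(Add(-49680, Add(Rational(3, 2), Mul(-8, Rational(1, 145)))), Pow(-12222, -1)) = Mul(Add(-49680, Add(Rational(3, 2), Rational(-8, 145))), Rational(-1, 12222)) = Mul(Add(-49680, Rational(419, 290)), Rational(-1, 12222)) = Mul(Rational(-14406781, 290), Rational(-1, 12222)) = Rational(14406781, 3544380)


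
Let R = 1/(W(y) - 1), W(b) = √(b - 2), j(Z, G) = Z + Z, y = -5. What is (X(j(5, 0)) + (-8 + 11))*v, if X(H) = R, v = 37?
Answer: 37*(2*I + 3*√7)/(I + √7) ≈ 106.38 - 12.237*I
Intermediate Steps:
j(Z, G) = 2*Z
W(b) = √(-2 + b)
R = 1/(-1 + I*√7) (R = 1/(√(-2 - 5) - 1) = 1/(√(-7) - 1) = 1/(I*√7 - 1) = 1/(-1 + I*√7) ≈ -0.125 - 0.33072*I)
X(H) = -I/(I + √7)
(X(j(5, 0)) + (-8 + 11))*v = (-I/(I + √7) + (-8 + 11))*37 = (-I/(I + √7) + 3)*37 = (3 - I/(I + √7))*37 = 111 - 37*I/(I + √7)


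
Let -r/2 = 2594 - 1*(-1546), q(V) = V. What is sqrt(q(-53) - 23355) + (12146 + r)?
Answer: 3866 + 4*I*sqrt(1463) ≈ 3866.0 + 153.0*I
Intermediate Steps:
r = -8280 (r = -2*(2594 - 1*(-1546)) = -2*(2594 + 1546) = -2*4140 = -8280)
sqrt(q(-53) - 23355) + (12146 + r) = sqrt(-53 - 23355) + (12146 - 8280) = sqrt(-23408) + 3866 = 4*I*sqrt(1463) + 3866 = 3866 + 4*I*sqrt(1463)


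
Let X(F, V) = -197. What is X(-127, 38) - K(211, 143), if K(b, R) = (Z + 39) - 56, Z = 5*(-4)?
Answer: -160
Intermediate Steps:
Z = -20
K(b, R) = -37 (K(b, R) = (-20 + 39) - 56 = 19 - 56 = -37)
X(-127, 38) - K(211, 143) = -197 - 1*(-37) = -197 + 37 = -160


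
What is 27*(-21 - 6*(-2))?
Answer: -243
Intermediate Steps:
27*(-21 - 6*(-2)) = 27*(-21 + 12) = 27*(-9) = -243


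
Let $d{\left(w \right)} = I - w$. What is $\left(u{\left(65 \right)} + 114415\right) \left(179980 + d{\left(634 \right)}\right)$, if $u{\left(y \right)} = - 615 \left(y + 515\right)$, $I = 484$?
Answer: $-43570111550$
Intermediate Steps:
$u{\left(y \right)} = -316725 - 615 y$ ($u{\left(y \right)} = - 615 \left(515 + y\right) = -316725 - 615 y$)
$d{\left(w \right)} = 484 - w$
$\left(u{\left(65 \right)} + 114415\right) \left(179980 + d{\left(634 \right)}\right) = \left(\left(-316725 - 39975\right) + 114415\right) \left(179980 + \left(484 - 634\right)\right) = \left(-356700 + 114415\right) \left(179980 - 150\right) = \left(-242285\right) 179830 = -43570111550$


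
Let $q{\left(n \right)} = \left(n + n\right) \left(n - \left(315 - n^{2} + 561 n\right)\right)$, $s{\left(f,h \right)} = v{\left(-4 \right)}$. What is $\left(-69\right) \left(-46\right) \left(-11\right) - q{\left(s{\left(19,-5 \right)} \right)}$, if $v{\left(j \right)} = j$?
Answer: $-19386$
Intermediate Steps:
$s{\left(f,h \right)} = -4$
$q{\left(n \right)} = 2 n \left(-315 + n^{2} - 560 n\right)$ ($q{\left(n \right)} = 2 n \left(n - \left(315 - n^{2} + 561 n\right)\right) = 2 n \left(-315 + n^{2} - 560 n\right)$)
$\left(-69\right) \left(-46\right) \left(-11\right) - q{\left(s{\left(19,-5 \right)} \right)} = \left(-69\right) \left(-46\right) \left(-11\right) - 2 \left(-4\right) \left(-315 + \left(-4\right)^{2} - -2240\right) = 3174 \left(-11\right) - 2 \left(-4\right) \left(-315 + 16 + 2240\right) = -34914 - 2 \left(-4\right) 1941 = -34914 - -15528 = -34914 + 15528 = -19386$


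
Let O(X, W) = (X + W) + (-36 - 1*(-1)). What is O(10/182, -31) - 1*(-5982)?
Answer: 538361/91 ≈ 5916.1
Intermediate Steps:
O(X, W) = -35 + W + X (O(X, W) = (W + X) + (-36 + 1) = (W + X) - 35 = -35 + W + X)
O(10/182, -31) - 1*(-5982) = (-35 - 31 + 10/182) - 1*(-5982) = (-35 - 31 + 10*(1/182)) + 5982 = (-35 - 31 + 5/91) + 5982 = -6001/91 + 5982 = 538361/91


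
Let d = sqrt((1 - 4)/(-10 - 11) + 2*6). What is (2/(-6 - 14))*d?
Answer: -sqrt(595)/70 ≈ -0.34847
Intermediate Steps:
d = sqrt(595)/7 (d = sqrt(-3/(-21) + 12) = sqrt(-3*(-1/21) + 12) = sqrt(1/7 + 12) = sqrt(85/7) = sqrt(595)/7 ≈ 3.4847)
(2/(-6 - 14))*d = (2/(-6 - 14))*(sqrt(595)/7) = (2/(-20))*(sqrt(595)/7) = (2*(-1/20))*(sqrt(595)/7) = -sqrt(595)/70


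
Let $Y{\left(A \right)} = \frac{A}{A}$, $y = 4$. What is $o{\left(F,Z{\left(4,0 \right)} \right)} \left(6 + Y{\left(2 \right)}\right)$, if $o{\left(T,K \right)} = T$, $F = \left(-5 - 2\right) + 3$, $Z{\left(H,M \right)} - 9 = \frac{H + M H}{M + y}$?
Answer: $-28$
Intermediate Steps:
$Z{\left(H,M \right)} = 9 + \frac{H + H M}{4 + M}$ ($Z{\left(H,M \right)} = 9 + \frac{H + M H}{M + 4} = 9 + \frac{H + H M}{4 + M}$)
$F = -4$ ($F = -7 + 3 = -4$)
$Y{\left(A \right)} = 1$
$o{\left(F,Z{\left(4,0 \right)} \right)} \left(6 + Y{\left(2 \right)}\right) = - 4 \left(6 + 1\right) = \left(-4\right) 7 = -28$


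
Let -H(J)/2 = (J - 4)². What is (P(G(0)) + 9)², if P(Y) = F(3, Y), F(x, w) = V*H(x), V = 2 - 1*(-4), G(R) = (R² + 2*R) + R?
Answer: 9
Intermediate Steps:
H(J) = -2*(-4 + J)² (H(J) = -2*(J - 4)² = -2*(-4 + J)²)
G(R) = R² + 3*R
V = 6 (V = 2 + 4 = 6)
F(x, w) = -12*(-4 + x)² (F(x, w) = 6*(-2*(-4 + x)²) = -12*(-4 + x)²)
P(Y) = -12 (P(Y) = -12*(-4 + 3)² = -12*(-1)² = -12*1 = -12)
(P(G(0)) + 9)² = (-12 + 9)² = (-3)² = 9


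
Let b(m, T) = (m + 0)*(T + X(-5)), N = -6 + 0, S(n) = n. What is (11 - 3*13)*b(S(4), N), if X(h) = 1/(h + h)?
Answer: 3416/5 ≈ 683.20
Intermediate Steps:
X(h) = 1/(2*h)
N = -6
b(m, T) = m*(-⅒ + T) (b(m, T) = (m + 0)*(T + (½)/(-5)) = m*(T + (½)*(-⅕)) = m*(T - ⅒) = m*(-⅒ + T))
(11 - 3*13)*b(S(4), N) = (11 - 3*13)*(4*(-⅒ - 6)) = (11 - 39)*(4*(-61/10)) = -28*(-122/5) = 3416/5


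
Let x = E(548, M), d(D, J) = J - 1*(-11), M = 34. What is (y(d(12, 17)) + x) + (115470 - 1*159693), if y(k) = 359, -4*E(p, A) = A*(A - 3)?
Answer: -88255/2 ≈ -44128.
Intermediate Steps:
d(D, J) = 11 + J (d(D, J) = J + 11 = 11 + J)
E(p, A) = -A*(-3 + A)/4 (E(p, A) = -A*(A - 3)/4 = -A*(-3 + A)/4)
x = -527/2 (x = (¼)*34*(3 - 1*34) = (¼)*34*(3 - 34) = (¼)*34*(-31) = -527/2 ≈ -263.50)
(y(d(12, 17)) + x) + (115470 - 1*159693) = (359 - 527/2) + (115470 - 1*159693) = 191/2 + (115470 - 159693) = 191/2 - 44223 = -88255/2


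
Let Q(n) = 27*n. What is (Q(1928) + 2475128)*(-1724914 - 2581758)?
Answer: -10883752571648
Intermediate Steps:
(Q(1928) + 2475128)*(-1724914 - 2581758) = (27*1928 + 2475128)*(-1724914 - 2581758) = (52056 + 2475128)*(-4306672) = 2527184*(-4306672) = -10883752571648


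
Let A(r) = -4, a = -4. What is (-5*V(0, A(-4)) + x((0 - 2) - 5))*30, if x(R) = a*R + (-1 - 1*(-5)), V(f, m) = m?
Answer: 1560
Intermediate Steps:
x(R) = 4 - 4*R (x(R) = -4*R + (-1 - 1*(-5)) = -4*R + (-1 + 5) = -4*R + 4 = 4 - 4*R)
(-5*V(0, A(-4)) + x((0 - 2) - 5))*30 = (-5*(-4) + (4 - 4*((0 - 2) - 5)))*30 = (20 + (4 - 4*(-2 - 5)))*30 = (20 + (4 - 4*(-7)))*30 = (20 + (4 + 28))*30 = (20 + 32)*30 = 52*30 = 1560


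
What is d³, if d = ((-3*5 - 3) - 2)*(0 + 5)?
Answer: -1000000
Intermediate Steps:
d = -100 (d = ((-15 - 3) - 2)*5 = (-18 - 2)*5 = -20*5 = -100)
d³ = (-100)³ = -1000000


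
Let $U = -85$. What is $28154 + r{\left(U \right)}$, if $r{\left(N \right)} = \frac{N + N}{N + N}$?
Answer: $28155$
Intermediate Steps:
$r{\left(N \right)} = 1$ ($r{\left(N \right)} = \frac{2 N}{2 N} = 2 N \frac{1}{2 N} = 1$)
$28154 + r{\left(U \right)} = 28154 + 1 = 28155$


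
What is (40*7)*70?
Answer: 19600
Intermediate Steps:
(40*7)*70 = 280*70 = 19600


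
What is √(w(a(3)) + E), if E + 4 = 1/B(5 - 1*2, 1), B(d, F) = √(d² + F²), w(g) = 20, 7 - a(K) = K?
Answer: √(1600 + 10*√10)/10 ≈ 4.0393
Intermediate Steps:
a(K) = 7 - K
B(d, F) = √(F² + d²)
E = -4 + √10/10 (E = -4 + 1/(√(1² + (5 - 1*2)²)) = -4 + 1/(√(1 + (5 - 2)²)) = -4 + 1/(√(1 + 3²)) = -4 + 1/(√(1 + 9)) = -4 + 1/(√10) = -4 + √10/10 ≈ -3.6838)
√(w(a(3)) + E) = √(20 + (-4 + √10/10)) = √(16 + √10/10)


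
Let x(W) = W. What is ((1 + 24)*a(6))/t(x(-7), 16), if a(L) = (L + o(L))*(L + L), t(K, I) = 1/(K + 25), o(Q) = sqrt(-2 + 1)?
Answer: 32400 + 5400*I ≈ 32400.0 + 5400.0*I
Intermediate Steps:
o(Q) = I (o(Q) = sqrt(-1) = I)
t(K, I) = 1/(25 + K)
a(L) = 2*L*(I + L) (a(L) = (L + I)*(L + L) = (I + L)*(2*L) = 2*L*(I + L))
((1 + 24)*a(6))/t(x(-7), 16) = ((1 + 24)*(2*6*(I + 6)))/(1/(25 - 7)) = (25*(2*6*(6 + I)))/(1/18) = (25*(72 + 12*I))/(1/18) = (1800 + 300*I)*18 = 32400 + 5400*I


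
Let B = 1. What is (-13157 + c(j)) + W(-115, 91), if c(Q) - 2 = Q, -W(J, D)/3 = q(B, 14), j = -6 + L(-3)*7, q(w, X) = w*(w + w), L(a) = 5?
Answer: -13132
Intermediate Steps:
q(w, X) = 2*w² (q(w, X) = w*(2*w) = 2*w²)
j = 29 (j = -6 + 5*7 = -6 + 35 = 29)
W(J, D) = -6 (W(J, D) = -6*1² = -6)
c(Q) = 2 + Q
(-13157 + c(j)) + W(-115, 91) = (-13157 + (2 + 29)) - 6 = (-13157 + 31) - 6 = -13126 - 6 = -13132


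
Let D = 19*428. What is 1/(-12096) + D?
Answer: 98364671/12096 ≈ 8132.0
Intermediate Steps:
D = 8132
1/(-12096) + D = 1/(-12096) + 8132 = -1/12096 + 8132 = 98364671/12096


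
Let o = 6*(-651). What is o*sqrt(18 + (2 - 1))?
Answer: -3906*sqrt(19) ≈ -17026.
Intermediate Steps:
o = -3906
o*sqrt(18 + (2 - 1)) = -3906*sqrt(18 + (2 - 1)) = -3906*sqrt(18 + 1) = -3906*sqrt(19)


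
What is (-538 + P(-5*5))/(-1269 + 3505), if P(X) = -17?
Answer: -555/2236 ≈ -0.24821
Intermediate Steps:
(-538 + P(-5*5))/(-1269 + 3505) = (-538 - 17)/(-1269 + 3505) = -555/2236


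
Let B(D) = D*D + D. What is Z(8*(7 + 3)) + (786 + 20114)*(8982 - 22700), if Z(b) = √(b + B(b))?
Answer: -286706200 + 4*√410 ≈ -2.8671e+8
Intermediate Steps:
B(D) = D + D² (B(D) = D² + D = D + D²)
Z(b) = √(b + b*(1 + b))
Z(8*(7 + 3)) + (786 + 20114)*(8982 - 22700) = √((8*(7 + 3))*(2 + 8*(7 + 3))) + (786 + 20114)*(8982 - 22700) = √((8*10)*(2 + 8*10)) + 20900*(-13718) = √(80*(2 + 80)) - 286706200 = √(80*82) - 286706200 = √6560 - 286706200 = 4*√410 - 286706200 = -286706200 + 4*√410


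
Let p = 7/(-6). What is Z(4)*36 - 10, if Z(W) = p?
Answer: -52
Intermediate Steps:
p = -7/6 (p = 7*(-⅙) = -7/6 ≈ -1.1667)
Z(W) = -7/6
Z(4)*36 - 10 = -7/6*36 - 10 = -42 - 10 = -52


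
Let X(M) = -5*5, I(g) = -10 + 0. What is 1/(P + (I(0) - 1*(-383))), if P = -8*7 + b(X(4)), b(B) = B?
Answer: 1/292 ≈ 0.0034247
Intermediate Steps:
I(g) = -10
X(M) = -25
P = -81 (P = -8*7 - 25 = -56 - 25 = -81)
1/(P + (I(0) - 1*(-383))) = 1/(-81 + (-10 - 1*(-383))) = 1/(-81 + (-10 + 383)) = 1/(-81 + 373) = 1/292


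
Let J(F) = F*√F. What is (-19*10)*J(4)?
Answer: -1520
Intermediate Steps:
J(F) = F^(3/2)
(-19*10)*J(4) = (-19*10)*4^(3/2) = -190*8 = -1520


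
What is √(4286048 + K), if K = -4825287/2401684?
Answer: √6180570507248488445/1200842 ≈ 2070.3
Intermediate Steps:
K = -4825287/2401684 (K = -4825287*1/2401684 = -4825287/2401684 ≈ -2.0091)
√(4286048 + K) = √(4286048 - 4825287/2401684) = √(10293728079545/2401684) = √6180570507248488445/1200842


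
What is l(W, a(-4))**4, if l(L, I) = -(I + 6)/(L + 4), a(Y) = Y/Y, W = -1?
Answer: 2401/81 ≈ 29.642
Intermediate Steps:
a(Y) = 1
l(L, I) = -(6 + I)/(4 + L)
l(W, a(-4))**4 = ((-6 - 1*1)/(4 - 1))**4 = ((-6 - 1)/3)**4 = ((1/3)*(-7))**4 = (-7/3)**4 = 2401/81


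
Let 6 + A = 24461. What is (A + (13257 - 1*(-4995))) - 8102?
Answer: 34605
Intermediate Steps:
A = 24455 (A = -6 + 24461 = 24455)
(A + (13257 - 1*(-4995))) - 8102 = (24455 + (13257 - 1*(-4995))) - 8102 = (24455 + (13257 + 4995)) - 8102 = (24455 + 18252) - 8102 = 42707 - 8102 = 34605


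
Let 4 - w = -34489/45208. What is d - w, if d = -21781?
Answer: -984890769/45208 ≈ -21786.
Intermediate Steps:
w = 215321/45208 (w = 4 - (-34489)/45208 = 4 - 1*(-34489/45208) = 4 + 34489/45208 = 215321/45208 ≈ 4.7629)
d - w = -21781 - 1*215321/45208 = -21781 - 215321/45208 = -984890769/45208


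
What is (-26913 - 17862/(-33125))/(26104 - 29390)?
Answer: 891475263/108848750 ≈ 8.1900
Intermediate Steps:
(-26913 - 17862/(-33125))/(26104 - 29390) = (-26913 - 17862*(-1/33125))/(-3286) = (-26913 + 17862/33125)*(-1/3286) = -891475263/33125*(-1/3286) = 891475263/108848750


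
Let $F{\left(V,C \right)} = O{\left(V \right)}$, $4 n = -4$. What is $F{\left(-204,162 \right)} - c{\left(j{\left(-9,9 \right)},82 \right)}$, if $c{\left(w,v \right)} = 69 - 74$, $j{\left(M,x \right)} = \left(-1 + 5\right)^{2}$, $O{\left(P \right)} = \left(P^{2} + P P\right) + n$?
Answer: $83236$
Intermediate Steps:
$n = -1$ ($n = \frac{1}{4} \left(-4\right) = -1$)
$O{\left(P \right)} = -1 + 2 P^{2}$ ($O{\left(P \right)} = \left(P^{2} + P P\right) - 1 = \left(P^{2} + P^{2}\right) - 1 = 2 P^{2} - 1 = -1 + 2 P^{2}$)
$F{\left(V,C \right)} = -1 + 2 V^{2}$
$j{\left(M,x \right)} = 16$ ($j{\left(M,x \right)} = 4^{2} = 16$)
$c{\left(w,v \right)} = -5$ ($c{\left(w,v \right)} = 69 - 74 = -5$)
$F{\left(-204,162 \right)} - c{\left(j{\left(-9,9 \right)},82 \right)} = \left(-1 + 2 \left(-204\right)^{2}\right) - -5 = \left(-1 + 2 \cdot 41616\right) + 5 = \left(-1 + 83232\right) + 5 = 83231 + 5 = 83236$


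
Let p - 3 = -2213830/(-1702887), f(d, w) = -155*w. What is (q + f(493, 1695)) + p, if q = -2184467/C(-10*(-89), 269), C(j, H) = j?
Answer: -401891361935989/1515569430 ≈ -2.6518e+5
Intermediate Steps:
p = 7322491/1702887 (p = 3 - 2213830/(-1702887) = 3 - 2213830*(-1/1702887) = 3 + 2213830/1702887 = 7322491/1702887 ≈ 4.3000)
q = -2184467/890 (q = -2184467/((-10*(-89))) = -2184467/890 ≈ -2454.5)
(q + f(493, 1695)) + p = (-2184467/890 - 155*1695) + 7322491/1702887 = (-2184467/890 - 262725) + 7322491/1702887 = -236009717/890 + 7322491/1702887 = -401891361935989/1515569430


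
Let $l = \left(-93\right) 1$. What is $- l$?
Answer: $93$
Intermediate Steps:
$l = -93$
$- l = \left(-1\right) \left(-93\right) = 93$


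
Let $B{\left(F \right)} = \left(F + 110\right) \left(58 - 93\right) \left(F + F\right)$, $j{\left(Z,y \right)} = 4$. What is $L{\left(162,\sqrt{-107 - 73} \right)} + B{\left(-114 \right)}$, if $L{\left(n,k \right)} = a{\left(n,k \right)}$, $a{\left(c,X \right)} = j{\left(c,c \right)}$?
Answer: $-31916$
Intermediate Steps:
$a{\left(c,X \right)} = 4$
$L{\left(n,k \right)} = 4$
$B{\left(F \right)} = 2 F \left(-3850 - 35 F\right)$ ($B{\left(F \right)} = \left(110 + F\right) \left(-35\right) 2 F = \left(-3850 - 35 F\right) 2 F = 2 F \left(-3850 - 35 F\right)$)
$L{\left(162,\sqrt{-107 - 73} \right)} + B{\left(-114 \right)} = 4 - - 7980 \left(110 - 114\right) = 4 - \left(-7980\right) \left(-4\right) = 4 - 31920 = -31916$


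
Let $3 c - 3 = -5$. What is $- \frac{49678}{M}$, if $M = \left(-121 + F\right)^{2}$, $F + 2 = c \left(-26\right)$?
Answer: $- \frac{447102}{100489} \approx -4.4493$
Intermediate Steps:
$c = - \frac{2}{3}$ ($c = 1 + \frac{1}{3} \left(-5\right) = 1 - \frac{5}{3} = - \frac{2}{3} \approx -0.66667$)
$F = \frac{46}{3}$ ($F = -2 - - \frac{52}{3} = -2 + \frac{52}{3} = \frac{46}{3} \approx 15.333$)
$M = \frac{100489}{9}$ ($M = \left(-121 + \frac{46}{3}\right)^{2} = \left(- \frac{317}{3}\right)^{2} = \frac{100489}{9} \approx 11165.0$)
$- \frac{49678}{M} = - \frac{49678}{\frac{100489}{9}} = \left(-49678\right) \frac{9}{100489} = - \frac{447102}{100489}$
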